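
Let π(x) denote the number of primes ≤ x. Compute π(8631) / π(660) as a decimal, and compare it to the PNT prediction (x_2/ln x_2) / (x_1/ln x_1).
π(8631)/π(660) = 1075/120 ≈ 8.9583;  PNT prediction ≈ 9.3677.

π(660) = 120 and π(8631) = 1075, so π(8631)/π(660) ≈ 8.9583. The PNT-predicted ratio is (8631/ln(8631)) / (660/ln(660)) ≈ 9.3677. The two agree to within a few percent, as expected.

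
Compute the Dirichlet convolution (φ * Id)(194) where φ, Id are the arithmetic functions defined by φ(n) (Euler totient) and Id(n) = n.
(φ * Id)(194) = 579

Divisors of 194: [1, 2, 97, 194]. For each d | 194:
  d = 1: φ(1) · Id(194/1) = 1 · 194 = 194
  d = 2: φ(2) · Id(194/2) = 1 · 97 = 97
  d = 97: φ(97) · Id(194/97) = 96 · 2 = 192
  d = 194: φ(194) · Id(194/194) = 96 · 1 = 96
Summing: (φ * Id)(194) = 194 + 97 + 192 + 96 = 579.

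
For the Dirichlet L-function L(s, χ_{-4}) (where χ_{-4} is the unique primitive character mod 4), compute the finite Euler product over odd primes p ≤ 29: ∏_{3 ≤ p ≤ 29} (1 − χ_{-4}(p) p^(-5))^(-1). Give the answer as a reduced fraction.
∏ = 56323365267735696811786180032270097409625/56540602747326702466218687430868194033664

The odd primes p ≤ 29 are [3, 5, 7, 11, 13, 17, 19, 23, 29]. For each, χ(p) = 1 if p ≡ 1 mod 4, χ(p) = −1 if p ≡ 3 mod 4. Taking (1 − χ(p)/p^5)^(-1) = p^5/(p^5 − χ(p)): (1 − (-1)/3^5)^(-1) · (1 − (1)/5^5)^(-1) · (1 − (-1)/7^5)^(-1) · (1 − (-1)/11^5)^(-1) · (1 − (1)/13^5)^(-1) · (1 − (1)/17^5)^(-1) · (1 − (-1)/19^5)^(-1) · (1 − (-1)/23^5)^(-1) · (1 − (1)/29^5)^(-1) = 56323365267735696811786180032270097409625/56540602747326702466218687430868194033664.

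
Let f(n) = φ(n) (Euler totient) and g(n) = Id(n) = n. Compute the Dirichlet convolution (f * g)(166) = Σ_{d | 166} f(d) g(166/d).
(φ * Id)(166) = 495

Divisors of 166: [1, 2, 83, 166]. For each d | 166:
  d = 1: φ(1) · Id(166/1) = 1 · 166 = 166
  d = 2: φ(2) · Id(166/2) = 1 · 83 = 83
  d = 83: φ(83) · Id(166/83) = 82 · 2 = 164
  d = 166: φ(166) · Id(166/166) = 82 · 1 = 82
Summing: (φ * Id)(166) = 166 + 83 + 164 + 82 = 495.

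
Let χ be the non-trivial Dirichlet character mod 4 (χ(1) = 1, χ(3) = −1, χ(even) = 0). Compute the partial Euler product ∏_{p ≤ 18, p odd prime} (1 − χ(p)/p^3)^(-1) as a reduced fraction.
∏ = 87995602569875/90796952813568

The odd primes p ≤ 18 are [3, 5, 7, 11, 13, 17]. For each, χ(p) = 1 if p ≡ 1 mod 4, χ(p) = −1 if p ≡ 3 mod 4. Taking (1 − χ(p)/p^3)^(-1) = p^3/(p^3 − χ(p)): (1 − (-1)/3^3)^(-1) · (1 − (1)/5^3)^(-1) · (1 − (-1)/7^3)^(-1) · (1 − (-1)/11^3)^(-1) · (1 − (1)/13^3)^(-1) · (1 − (1)/17^3)^(-1) = 87995602569875/90796952813568.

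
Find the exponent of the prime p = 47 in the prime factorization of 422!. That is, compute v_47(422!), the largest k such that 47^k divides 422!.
v_47(422!) = 8

Legendre's formula: v_p(n!) = Σ_{k ≥ 1} ⌊n / p^k⌋. For p = 47, n = 422, the terms are:
  ⌊422/47^1⌋ = ⌊422/47⌋ = 8
(the next term ⌊422/47^2⌋ = 0, terminating the sum). Summing: v_47(422!) = 8 = 8.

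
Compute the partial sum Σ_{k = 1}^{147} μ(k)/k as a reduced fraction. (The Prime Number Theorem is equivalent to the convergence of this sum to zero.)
Σ μ(k)/k = 66670440746206079837278951558338834430808994180477323/3338215550199730022503077710549980019122111551066811030

Values of μ(k) for 1 ≤ k ≤ 147: μ(1) = 1, μ(2) = -1, μ(3) = -1, μ(5) = -1, μ(6) = 1, μ(7) = -1, μ(10) = 1, μ(11) = -1, μ(13) = -1, μ(14) = 1, μ(15) = 1, μ(17) = -1, μ(19) = -1, μ(21) = 1, μ(22) = 1, μ(23) = -1, μ(26) = 1, μ(29) = -1, μ(30) = -1, μ(31) = -1, μ(33) = 1, μ(34) = 1, μ(35) = 1, μ(37) = -1, μ(38) = 1, μ(39) = 1, μ(41) = -1, μ(42) = -1, μ(43) = -1, μ(46) = 1, μ(47) = -1, μ(51) = 1, μ(53) = -1, μ(55) = 1, μ(57) = 1, μ(58) = 1, μ(59) = -1, μ(61) = -1, μ(62) = 1, μ(65) = 1, μ(66) = -1, μ(67) = -1, μ(69) = 1, μ(70) = -1, μ(71) = -1, μ(73) = -1, μ(74) = 1, μ(77) = 1, μ(78) = -1, μ(79) = -1, μ(82) = 1, μ(83) = -1, μ(85) = 1, μ(86) = 1, μ(87) = 1, μ(89) = -1, μ(91) = 1, μ(93) = 1, μ(94) = 1, μ(95) = 1, μ(97) = -1, μ(101) = -1, μ(102) = -1, μ(103) = -1, μ(105) = -1, μ(106) = 1, μ(107) = -1, μ(109) = -1, μ(110) = -1, μ(111) = 1, μ(113) = -1, μ(114) = -1, μ(115) = 1, μ(118) = 1, μ(119) = 1, μ(122) = 1, μ(123) = 1, μ(127) = -1, μ(129) = 1, μ(130) = -1, μ(131) = -1, μ(133) = 1, μ(134) = 1, μ(137) = -1, μ(138) = -1, μ(139) = -1, μ(141) = 1, μ(142) = 1, μ(143) = 1, μ(145) = 1, μ(146) = 1, with μ = 0 on non-squarefree integers. Summing μ(k)/k for k where μ(k) ≠ 0 gives 66670440746206079837278951558338834430808994180477323/3338215550199730022503077710549980019122111551066811030 ≈ 0.0200. (PNT ⟺ this sum → 0 as n → ∞.)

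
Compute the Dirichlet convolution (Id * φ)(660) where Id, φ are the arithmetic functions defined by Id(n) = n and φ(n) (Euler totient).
(Id * φ)(660) = 7560

Divisors of 660: [1, 2, 3, 4, 5, 6, 10, 11, 12, 15, 20, 22, 30, 33, 44, 55, 60, 66, 110, 132, 165, 220, 330, 660]. For each d | 660:
  d = 1: Id(1) · φ(660/1) = 1 · 160 = 160
  d = 2: Id(2) · φ(660/2) = 2 · 80 = 160
  d = 3: Id(3) · φ(660/3) = 3 · 80 = 240
  d = 4: Id(4) · φ(660/4) = 4 · 80 = 320
  d = 5: Id(5) · φ(660/5) = 5 · 40 = 200
  d = 6: Id(6) · φ(660/6) = 6 · 40 = 240
  d = 10: Id(10) · φ(660/10) = 10 · 20 = 200
  d = 11: Id(11) · φ(660/11) = 11 · 16 = 176
  d = 12: Id(12) · φ(660/12) = 12 · 40 = 480
  d = 15: Id(15) · φ(660/15) = 15 · 20 = 300
  d = 20: Id(20) · φ(660/20) = 20 · 20 = 400
  d = 22: Id(22) · φ(660/22) = 22 · 8 = 176
  d = 30: Id(30) · φ(660/30) = 30 · 10 = 300
  d = 33: Id(33) · φ(660/33) = 33 · 8 = 264
  d = 44: Id(44) · φ(660/44) = 44 · 8 = 352
  d = 55: Id(55) · φ(660/55) = 55 · 4 = 220
  d = 60: Id(60) · φ(660/60) = 60 · 10 = 600
  d = 66: Id(66) · φ(660/66) = 66 · 4 = 264
  d = 110: Id(110) · φ(660/110) = 110 · 2 = 220
  d = 132: Id(132) · φ(660/132) = 132 · 4 = 528
  d = 165: Id(165) · φ(660/165) = 165 · 2 = 330
  d = 220: Id(220) · φ(660/220) = 220 · 2 = 440
  d = 330: Id(330) · φ(660/330) = 330 · 1 = 330
  d = 660: Id(660) · φ(660/660) = 660 · 1 = 660
Summing: (Id * φ)(660) = 160 + 160 + 240 + 320 + 200 + 240 + 200 + 176 + 480 + 300 + 400 + 176 + 300 + 264 + 352 + 220 + 600 + 264 + 220 + 528 + 330 + 440 + 330 + 660 = 7560.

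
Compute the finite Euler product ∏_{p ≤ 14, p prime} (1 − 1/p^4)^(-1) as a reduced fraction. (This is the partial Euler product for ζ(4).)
∏ = 11033033011/10194124800

The primes p ≤ 14 are [2, 3, 5, 7, 11, 13]. For each prime, (1 − 1/p^4)^(-1) = p^4 / (p^4 − 1). The product is (1 − 1/2^4)^(-1), (1 − 1/3^4)^(-1), (1 − 1/5^4)^(-1), (1 − 1/7^4)^(-1), (1 − 1/11^4)^(-1), (1 − 1/13^4)^(-1) = ∏ p^4 / (p^4 − 1) = 11033033011/10194124800.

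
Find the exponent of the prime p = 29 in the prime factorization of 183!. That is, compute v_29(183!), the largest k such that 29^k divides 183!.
v_29(183!) = 6

Legendre's formula: v_p(n!) = Σ_{k ≥ 1} ⌊n / p^k⌋. For p = 29, n = 183, the terms are:
  ⌊183/29^1⌋ = ⌊183/29⌋ = 6
(the next term ⌊183/29^2⌋ = 0, terminating the sum). Summing: v_29(183!) = 6 = 6.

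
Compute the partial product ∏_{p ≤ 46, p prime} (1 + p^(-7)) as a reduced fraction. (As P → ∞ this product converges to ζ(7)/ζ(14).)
∏ = 520809220089538061022644224225580227698833285987386472597926245148089867161153104280287356125184/516528479137134655019209847872578550121603875954111837055841148542846145248143400719531810009375

The primes p ≤ 46 are [2, 3, 5, 7, 11, 13, 17, 19, 23, 29, 31, 37, 41, 43]. For each, (1 + 1/p^7) = (p^7 + 1)/p^7. Multiplying these fractions over p ∈ [2, 3, 5, 7, 11, 13, 17, 19, 23, 29, 31, 37, 41, 43] gives 520809220089538061022644224225580227698833285987386472597926245148089867161153104280287356125184/516528479137134655019209847872578550121603875954111837055841148542846145248143400719531810009375. (In the limit P → ∞ this tends to ζ(7)/ζ(14).)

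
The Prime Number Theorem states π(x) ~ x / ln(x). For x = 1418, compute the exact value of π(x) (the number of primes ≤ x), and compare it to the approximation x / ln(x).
π(1418) = 223;  x/ln(x) ≈ 195.40;  relative error ≈ 12.38%.

Directly count primes up to 1418: π(1418) = 223. The PNT approximation gives 1418/ln(1418) ≈ 1418/7.25700 ≈ 195.40. Relative error (π(x) − x/ln(x)) / π(x) ≈ 12.38%; the approximation is known to undercount slightly (Li(x) is a better estimate).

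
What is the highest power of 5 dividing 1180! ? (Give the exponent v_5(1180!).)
v_5(1180!) = 293

Legendre's formula: v_p(n!) = Σ_{k ≥ 1} ⌊n / p^k⌋. For p = 5, n = 1180, the terms are:
  ⌊1180/5^1⌋ = ⌊1180/5⌋ = 236
  ⌊1180/5^2⌋ = ⌊1180/25⌋ = 47
  ⌊1180/5^3⌋ = ⌊1180/125⌋ = 9
  ⌊1180/5^4⌋ = ⌊1180/625⌋ = 1
(the next term ⌊1180/5^5⌋ = 0, terminating the sum). Summing: v_5(1180!) = 236 + 47 + 9 + 1 = 293.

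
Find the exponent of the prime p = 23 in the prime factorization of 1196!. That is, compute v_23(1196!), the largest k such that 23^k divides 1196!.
v_23(1196!) = 54

Legendre's formula: v_p(n!) = Σ_{k ≥ 1} ⌊n / p^k⌋. For p = 23, n = 1196, the terms are:
  ⌊1196/23^1⌋ = ⌊1196/23⌋ = 52
  ⌊1196/23^2⌋ = ⌊1196/529⌋ = 2
(the next term ⌊1196/23^3⌋ = 0, terminating the sum). Summing: v_23(1196!) = 52 + 2 = 54.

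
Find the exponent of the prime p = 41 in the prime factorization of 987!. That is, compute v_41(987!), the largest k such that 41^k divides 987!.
v_41(987!) = 24

Legendre's formula: v_p(n!) = Σ_{k ≥ 1} ⌊n / p^k⌋. For p = 41, n = 987, the terms are:
  ⌊987/41^1⌋ = ⌊987/41⌋ = 24
(the next term ⌊987/41^2⌋ = 0, terminating the sum). Summing: v_41(987!) = 24 = 24.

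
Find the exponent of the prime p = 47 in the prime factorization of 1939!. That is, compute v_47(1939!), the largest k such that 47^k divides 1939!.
v_47(1939!) = 41

Legendre's formula: v_p(n!) = Σ_{k ≥ 1} ⌊n / p^k⌋. For p = 47, n = 1939, the terms are:
  ⌊1939/47^1⌋ = ⌊1939/47⌋ = 41
(the next term ⌊1939/47^2⌋ = 0, terminating the sum). Summing: v_47(1939!) = 41 = 41.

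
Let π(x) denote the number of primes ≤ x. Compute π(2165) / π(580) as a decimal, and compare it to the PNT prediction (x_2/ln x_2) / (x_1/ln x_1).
π(2165)/π(580) = 326/106 ≈ 3.0755;  PNT prediction ≈ 3.0926.

π(580) = 106 and π(2165) = 326, so π(2165)/π(580) ≈ 3.0755. The PNT-predicted ratio is (2165/ln(2165)) / (580/ln(580)) ≈ 3.0926. The two agree to within a few percent, as expected.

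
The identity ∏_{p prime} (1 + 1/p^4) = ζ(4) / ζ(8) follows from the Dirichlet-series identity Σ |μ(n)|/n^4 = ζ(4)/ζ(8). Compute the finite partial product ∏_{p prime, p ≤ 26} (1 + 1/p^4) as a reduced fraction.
∏ = 577447917650941187656457324944/535704058713408612067696280625

The primes p ≤ 26 are [2, 3, 5, 7, 11, 13, 17, 19, 23]. For each, (1 + 1/p^4) = (p^4 + 1)/p^4. Multiplying these fractions over p ∈ [2, 3, 5, 7, 11, 13, 17, 19, 23] gives 577447917650941187656457324944/535704058713408612067696280625. (In the limit P → ∞ this tends to ζ(4)/ζ(8).)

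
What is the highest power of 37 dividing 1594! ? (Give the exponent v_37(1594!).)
v_37(1594!) = 44

Legendre's formula: v_p(n!) = Σ_{k ≥ 1} ⌊n / p^k⌋. For p = 37, n = 1594, the terms are:
  ⌊1594/37^1⌋ = ⌊1594/37⌋ = 43
  ⌊1594/37^2⌋ = ⌊1594/1369⌋ = 1
(the next term ⌊1594/37^3⌋ = 0, terminating the sum). Summing: v_37(1594!) = 43 + 1 = 44.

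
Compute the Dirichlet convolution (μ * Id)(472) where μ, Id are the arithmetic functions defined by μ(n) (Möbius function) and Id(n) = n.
(μ * Id)(472) = 232

Divisors of 472: [1, 2, 4, 8, 59, 118, 236, 472]. For each d | 472:
  d = 1: μ(1) · Id(472/1) = 1 · 472 = 472
  d = 2: μ(2) · Id(472/2) = -1 · 236 = -236
  d = 4: μ(4) · Id(472/4) = 0 · 118 = 0
  d = 8: μ(8) · Id(472/8) = 0 · 59 = 0
  d = 59: μ(59) · Id(472/59) = -1 · 8 = -8
  d = 118: μ(118) · Id(472/118) = 1 · 4 = 4
  d = 236: μ(236) · Id(472/236) = 0 · 2 = 0
  d = 472: μ(472) · Id(472/472) = 0 · 1 = 0
Summing: (μ * Id)(472) = 472 + -236 + 0 + 0 + -8 + 4 + 0 + 0 = 232.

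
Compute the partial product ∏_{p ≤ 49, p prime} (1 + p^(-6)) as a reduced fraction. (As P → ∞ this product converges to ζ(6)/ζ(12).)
∏ = 862155056480201047883460386910418315829132841121015872043175453729006428800800000/847666095717512475523225986389496867701830685289319692004055511811488189213173229

The primes p ≤ 49 are [2, 3, 5, 7, 11, 13, 17, 19, 23, 29, 31, 37, 41, 43, 47]. For each, (1 + 1/p^6) = (p^6 + 1)/p^6. Multiplying these fractions over p ∈ [2, 3, 5, 7, 11, 13, 17, 19, 23, 29, 31, 37, 41, 43, 47] gives 862155056480201047883460386910418315829132841121015872043175453729006428800800000/847666095717512475523225986389496867701830685289319692004055511811488189213173229. (In the limit P → ∞ this tends to ζ(6)/ζ(12).)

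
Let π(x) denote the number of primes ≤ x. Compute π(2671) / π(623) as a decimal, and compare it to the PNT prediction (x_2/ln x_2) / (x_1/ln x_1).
π(2671)/π(623) = 387/114 ≈ 3.3947;  PNT prediction ≈ 3.4964.

π(623) = 114 and π(2671) = 387, so π(2671)/π(623) ≈ 3.3947. The PNT-predicted ratio is (2671/ln(2671)) / (623/ln(623)) ≈ 3.4964. The two agree to within a few percent, as expected.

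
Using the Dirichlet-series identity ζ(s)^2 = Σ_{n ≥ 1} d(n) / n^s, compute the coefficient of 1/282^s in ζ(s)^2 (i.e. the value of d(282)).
d(282) = 8

ζ(s)^2 = (Σ 1/m^s)(Σ 1/k^s). The coefficient of 1/n^s in the product is the number of ordered pairs (m, k) with mk = n, which equals d(n). For n = 282, divisors are [1, 2, 3, 6, 47, 94, 141, 282], so d(282) = 8.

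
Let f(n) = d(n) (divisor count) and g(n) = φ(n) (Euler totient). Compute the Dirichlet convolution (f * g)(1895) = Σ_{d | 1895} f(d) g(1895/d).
(d * φ)(1895) = 2280

Divisors of 1895: [1, 5, 379, 1895]. For each d | 1895:
  d = 1: d(1) · φ(1895/1) = 1 · 1512 = 1512
  d = 5: d(5) · φ(1895/5) = 2 · 378 = 756
  d = 379: d(379) · φ(1895/379) = 2 · 4 = 8
  d = 1895: d(1895) · φ(1895/1895) = 4 · 1 = 4
Summing: (d * φ)(1895) = 1512 + 756 + 8 + 4 = 2280.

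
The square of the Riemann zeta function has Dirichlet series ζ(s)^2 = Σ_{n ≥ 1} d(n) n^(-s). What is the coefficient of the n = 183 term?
d(183) = 4

ζ(s)^2 = (Σ 1/m^s)(Σ 1/k^s). The coefficient of 1/n^s in the product is the number of ordered pairs (m, k) with mk = n, which equals d(n). For n = 183, divisors are [1, 3, 61, 183], so d(183) = 4.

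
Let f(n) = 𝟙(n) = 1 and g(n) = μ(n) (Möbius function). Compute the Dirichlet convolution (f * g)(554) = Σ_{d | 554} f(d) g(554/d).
(𝟙 * μ)(554) = 0

Divisors of 554: [1, 2, 277, 554]. For each d | 554:
  d = 1: 𝟙(1) · μ(554/1) = 1 · 1 = 1
  d = 2: 𝟙(2) · μ(554/2) = 1 · -1 = -1
  d = 277: 𝟙(277) · μ(554/277) = 1 · -1 = -1
  d = 554: 𝟙(554) · μ(554/554) = 1 · 1 = 1
Summing: (𝟙 * μ)(554) = 1 + -1 + -1 + 1 = 0.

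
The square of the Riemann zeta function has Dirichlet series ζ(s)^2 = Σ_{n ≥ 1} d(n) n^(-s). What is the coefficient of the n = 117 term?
d(117) = 6

ζ(s)^2 = (Σ 1/m^s)(Σ 1/k^s). The coefficient of 1/n^s in the product is the number of ordered pairs (m, k) with mk = n, which equals d(n). For n = 117, divisors are [1, 3, 9, 13, 39, 117], so d(117) = 6.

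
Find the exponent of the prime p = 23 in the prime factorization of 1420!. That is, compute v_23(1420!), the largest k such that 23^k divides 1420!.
v_23(1420!) = 63

Legendre's formula: v_p(n!) = Σ_{k ≥ 1} ⌊n / p^k⌋. For p = 23, n = 1420, the terms are:
  ⌊1420/23^1⌋ = ⌊1420/23⌋ = 61
  ⌊1420/23^2⌋ = ⌊1420/529⌋ = 2
(the next term ⌊1420/23^3⌋ = 0, terminating the sum). Summing: v_23(1420!) = 61 + 2 = 63.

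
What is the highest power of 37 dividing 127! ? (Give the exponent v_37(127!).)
v_37(127!) = 3

Legendre's formula: v_p(n!) = Σ_{k ≥ 1} ⌊n / p^k⌋. For p = 37, n = 127, the terms are:
  ⌊127/37^1⌋ = ⌊127/37⌋ = 3
(the next term ⌊127/37^2⌋ = 0, terminating the sum). Summing: v_37(127!) = 3 = 3.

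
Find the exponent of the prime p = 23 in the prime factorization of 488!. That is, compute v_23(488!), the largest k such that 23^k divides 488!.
v_23(488!) = 21

Legendre's formula: v_p(n!) = Σ_{k ≥ 1} ⌊n / p^k⌋. For p = 23, n = 488, the terms are:
  ⌊488/23^1⌋ = ⌊488/23⌋ = 21
(the next term ⌊488/23^2⌋ = 0, terminating the sum). Summing: v_23(488!) = 21 = 21.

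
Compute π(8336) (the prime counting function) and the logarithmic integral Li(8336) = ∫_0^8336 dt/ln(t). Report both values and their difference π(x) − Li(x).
π(8336) = 1045;  Li(8336) ≈ 1063.72;  π(x) − Li(x) ≈ -18.72.

Direct count of primes ≤ 8336 gives π(8336) = 1045. Numerical evaluation of the logarithmic integral gives Li(8336) ≈ 1063.72. The difference π(x) − Li(x) ≈ -18.72 is typically negative for small/moderate x (Li(x) overestimates), though Littlewood's theorem shows this sign changes infinitely often.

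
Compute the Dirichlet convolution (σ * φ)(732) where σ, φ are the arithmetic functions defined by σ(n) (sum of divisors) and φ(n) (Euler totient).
(σ * φ)(732) = 8784

Divisors of 732: [1, 2, 3, 4, 6, 12, 61, 122, 183, 244, 366, 732]. For each d | 732:
  d = 1: σ(1) · φ(732/1) = 1 · 240 = 240
  d = 2: σ(2) · φ(732/2) = 3 · 120 = 360
  d = 3: σ(3) · φ(732/3) = 4 · 120 = 480
  d = 4: σ(4) · φ(732/4) = 7 · 120 = 840
  d = 6: σ(6) · φ(732/6) = 12 · 60 = 720
  d = 12: σ(12) · φ(732/12) = 28 · 60 = 1680
  d = 61: σ(61) · φ(732/61) = 62 · 4 = 248
  d = 122: σ(122) · φ(732/122) = 186 · 2 = 372
  d = 183: σ(183) · φ(732/183) = 248 · 2 = 496
  d = 244: σ(244) · φ(732/244) = 434 · 2 = 868
  d = 366: σ(366) · φ(732/366) = 744 · 1 = 744
  d = 732: σ(732) · φ(732/732) = 1736 · 1 = 1736
Summing: (σ * φ)(732) = 240 + 360 + 480 + 840 + 720 + 1680 + 248 + 372 + 496 + 868 + 744 + 1736 = 8784.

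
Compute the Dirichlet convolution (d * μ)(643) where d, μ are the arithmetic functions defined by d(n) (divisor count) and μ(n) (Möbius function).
(d * μ)(643) = 1

Divisors of 643: [1, 643]. For each d | 643:
  d = 1: d(1) · μ(643/1) = 1 · -1 = -1
  d = 643: d(643) · μ(643/643) = 2 · 1 = 2
Summing: (d * μ)(643) = -1 + 2 = 1.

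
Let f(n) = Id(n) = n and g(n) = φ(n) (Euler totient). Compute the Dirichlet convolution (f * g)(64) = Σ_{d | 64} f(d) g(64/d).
(Id * φ)(64) = 256

Divisors of 64: [1, 2, 4, 8, 16, 32, 64]. For each d | 64:
  d = 1: Id(1) · φ(64/1) = 1 · 32 = 32
  d = 2: Id(2) · φ(64/2) = 2 · 16 = 32
  d = 4: Id(4) · φ(64/4) = 4 · 8 = 32
  d = 8: Id(8) · φ(64/8) = 8 · 4 = 32
  d = 16: Id(16) · φ(64/16) = 16 · 2 = 32
  d = 32: Id(32) · φ(64/32) = 32 · 1 = 32
  d = 64: Id(64) · φ(64/64) = 64 · 1 = 64
Summing: (Id * φ)(64) = 32 + 32 + 32 + 32 + 32 + 32 + 64 = 256.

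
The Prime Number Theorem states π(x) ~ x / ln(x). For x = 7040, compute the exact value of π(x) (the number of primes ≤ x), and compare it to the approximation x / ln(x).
π(7040) = 905;  x/ln(x) ≈ 794.64;  relative error ≈ 12.19%.

Directly count primes up to 7040: π(7040) = 905. The PNT approximation gives 7040/ln(7040) ≈ 7040/8.85936 ≈ 794.64. Relative error (π(x) − x/ln(x)) / π(x) ≈ 12.19%; the approximation is known to undercount slightly (Li(x) is a better estimate).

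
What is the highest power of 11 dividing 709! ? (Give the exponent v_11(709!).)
v_11(709!) = 69

Legendre's formula: v_p(n!) = Σ_{k ≥ 1} ⌊n / p^k⌋. For p = 11, n = 709, the terms are:
  ⌊709/11^1⌋ = ⌊709/11⌋ = 64
  ⌊709/11^2⌋ = ⌊709/121⌋ = 5
(the next term ⌊709/11^3⌋ = 0, terminating the sum). Summing: v_11(709!) = 64 + 5 = 69.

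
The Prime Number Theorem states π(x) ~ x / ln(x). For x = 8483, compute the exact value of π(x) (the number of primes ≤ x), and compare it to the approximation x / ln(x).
π(8483) = 1059;  x/ln(x) ≈ 937.78;  relative error ≈ 11.45%.

Directly count primes up to 8483: π(8483) = 1059. The PNT approximation gives 8483/ln(8483) ≈ 8483/9.04582 ≈ 937.78. Relative error (π(x) − x/ln(x)) / π(x) ≈ 11.45%; the approximation is known to undercount slightly (Li(x) is a better estimate).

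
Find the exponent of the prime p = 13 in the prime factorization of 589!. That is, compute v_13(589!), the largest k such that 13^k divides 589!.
v_13(589!) = 48

Legendre's formula: v_p(n!) = Σ_{k ≥ 1} ⌊n / p^k⌋. For p = 13, n = 589, the terms are:
  ⌊589/13^1⌋ = ⌊589/13⌋ = 45
  ⌊589/13^2⌋ = ⌊589/169⌋ = 3
(the next term ⌊589/13^3⌋ = 0, terminating the sum). Summing: v_13(589!) = 45 + 3 = 48.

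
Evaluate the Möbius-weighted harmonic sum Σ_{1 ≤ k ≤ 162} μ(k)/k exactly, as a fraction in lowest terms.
Σ μ(k)/k = 674117532155663976794637693297075629210667954252961166216521/35375166993717494840635767087951744212057570647889977422429870

Values of μ(k) for 1 ≤ k ≤ 162: μ(1) = 1, μ(2) = -1, μ(3) = -1, μ(5) = -1, μ(6) = 1, μ(7) = -1, μ(10) = 1, μ(11) = -1, μ(13) = -1, μ(14) = 1, μ(15) = 1, μ(17) = -1, μ(19) = -1, μ(21) = 1, μ(22) = 1, μ(23) = -1, μ(26) = 1, μ(29) = -1, μ(30) = -1, μ(31) = -1, μ(33) = 1, μ(34) = 1, μ(35) = 1, μ(37) = -1, μ(38) = 1, μ(39) = 1, μ(41) = -1, μ(42) = -1, μ(43) = -1, μ(46) = 1, μ(47) = -1, μ(51) = 1, μ(53) = -1, μ(55) = 1, μ(57) = 1, μ(58) = 1, μ(59) = -1, μ(61) = -1, μ(62) = 1, μ(65) = 1, μ(66) = -1, μ(67) = -1, μ(69) = 1, μ(70) = -1, μ(71) = -1, μ(73) = -1, μ(74) = 1, μ(77) = 1, μ(78) = -1, μ(79) = -1, μ(82) = 1, μ(83) = -1, μ(85) = 1, μ(86) = 1, μ(87) = 1, μ(89) = -1, μ(91) = 1, μ(93) = 1, μ(94) = 1, μ(95) = 1, μ(97) = -1, μ(101) = -1, μ(102) = -1, μ(103) = -1, μ(105) = -1, μ(106) = 1, μ(107) = -1, μ(109) = -1, μ(110) = -1, μ(111) = 1, μ(113) = -1, μ(114) = -1, μ(115) = 1, μ(118) = 1, μ(119) = 1, μ(122) = 1, μ(123) = 1, μ(127) = -1, μ(129) = 1, μ(130) = -1, μ(131) = -1, μ(133) = 1, μ(134) = 1, μ(137) = -1, μ(138) = -1, μ(139) = -1, μ(141) = 1, μ(142) = 1, μ(143) = 1, μ(145) = 1, μ(146) = 1, μ(149) = -1, μ(151) = -1, μ(154) = -1, μ(155) = 1, μ(157) = -1, μ(158) = 1, μ(159) = 1, μ(161) = 1, with μ = 0 on non-squarefree integers. Summing μ(k)/k for k where μ(k) ≠ 0 gives 674117532155663976794637693297075629210667954252961166216521/35375166993717494840635767087951744212057570647889977422429870 ≈ 0.0191. (PNT ⟺ this sum → 0 as n → ∞.)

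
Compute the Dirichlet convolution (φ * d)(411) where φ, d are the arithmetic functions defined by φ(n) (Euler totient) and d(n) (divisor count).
(φ * d)(411) = 552

Divisors of 411: [1, 3, 137, 411]. For each d | 411:
  d = 1: φ(1) · d(411/1) = 1 · 4 = 4
  d = 3: φ(3) · d(411/3) = 2 · 2 = 4
  d = 137: φ(137) · d(411/137) = 136 · 2 = 272
  d = 411: φ(411) · d(411/411) = 272 · 1 = 272
Summing: (φ * d)(411) = 4 + 4 + 272 + 272 = 552.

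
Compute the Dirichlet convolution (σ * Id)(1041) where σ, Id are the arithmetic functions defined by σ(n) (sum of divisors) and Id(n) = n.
(σ * Id)(1041) = 4865

Divisors of 1041: [1, 3, 347, 1041]. For each d | 1041:
  d = 1: σ(1) · Id(1041/1) = 1 · 1041 = 1041
  d = 3: σ(3) · Id(1041/3) = 4 · 347 = 1388
  d = 347: σ(347) · Id(1041/347) = 348 · 3 = 1044
  d = 1041: σ(1041) · Id(1041/1041) = 1392 · 1 = 1392
Summing: (σ * Id)(1041) = 1041 + 1388 + 1044 + 1392 = 4865.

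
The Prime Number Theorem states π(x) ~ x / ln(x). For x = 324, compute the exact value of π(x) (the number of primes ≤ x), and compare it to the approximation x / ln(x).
π(324) = 66;  x/ln(x) ≈ 56.05;  relative error ≈ 15.08%.

Directly count primes up to 324: π(324) = 66. The PNT approximation gives 324/ln(324) ≈ 324/5.78074 ≈ 56.05. Relative error (π(x) − x/ln(x)) / π(x) ≈ 15.08%; the approximation is known to undercount slightly (Li(x) is a better estimate).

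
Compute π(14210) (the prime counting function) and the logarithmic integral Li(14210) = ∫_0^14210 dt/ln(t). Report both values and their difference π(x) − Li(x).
π(14210) = 1671;  Li(14210) ≈ 1694.24;  π(x) − Li(x) ≈ -23.24.

Direct count of primes ≤ 14210 gives π(14210) = 1671. Numerical evaluation of the logarithmic integral gives Li(14210) ≈ 1694.24. The difference π(x) − Li(x) ≈ -23.24 is typically negative for small/moderate x (Li(x) overestimates), though Littlewood's theorem shows this sign changes infinitely often.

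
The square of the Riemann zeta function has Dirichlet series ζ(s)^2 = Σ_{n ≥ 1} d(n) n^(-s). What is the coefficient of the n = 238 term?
d(238) = 8

ζ(s)^2 = (Σ 1/m^s)(Σ 1/k^s). The coefficient of 1/n^s in the product is the number of ordered pairs (m, k) with mk = n, which equals d(n). For n = 238, divisors are [1, 2, 7, 14, 17, 34, 119, 238], so d(238) = 8.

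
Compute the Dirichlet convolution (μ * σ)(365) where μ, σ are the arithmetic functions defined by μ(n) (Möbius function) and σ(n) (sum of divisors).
(μ * σ)(365) = 365

Divisors of 365: [1, 5, 73, 365]. For each d | 365:
  d = 1: μ(1) · σ(365/1) = 1 · 444 = 444
  d = 5: μ(5) · σ(365/5) = -1 · 74 = -74
  d = 73: μ(73) · σ(365/73) = -1 · 6 = -6
  d = 365: μ(365) · σ(365/365) = 1 · 1 = 1
Summing: (μ * σ)(365) = 444 + -74 + -6 + 1 = 365.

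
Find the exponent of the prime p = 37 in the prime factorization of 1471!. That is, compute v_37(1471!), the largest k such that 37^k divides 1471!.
v_37(1471!) = 40

Legendre's formula: v_p(n!) = Σ_{k ≥ 1} ⌊n / p^k⌋. For p = 37, n = 1471, the terms are:
  ⌊1471/37^1⌋ = ⌊1471/37⌋ = 39
  ⌊1471/37^2⌋ = ⌊1471/1369⌋ = 1
(the next term ⌊1471/37^3⌋ = 0, terminating the sum). Summing: v_37(1471!) = 39 + 1 = 40.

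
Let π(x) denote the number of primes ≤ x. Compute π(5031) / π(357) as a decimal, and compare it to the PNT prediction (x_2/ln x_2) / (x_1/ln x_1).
π(5031)/π(357) = 674/71 ≈ 9.4930;  PNT prediction ≈ 9.7182.

π(357) = 71 and π(5031) = 674, so π(5031)/π(357) ≈ 9.4930. The PNT-predicted ratio is (5031/ln(5031)) / (357/ln(357)) ≈ 9.7182. The two agree to within a few percent, as expected.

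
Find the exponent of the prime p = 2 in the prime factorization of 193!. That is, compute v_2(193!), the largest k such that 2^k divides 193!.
v_2(193!) = 190

Legendre's formula: v_p(n!) = Σ_{k ≥ 1} ⌊n / p^k⌋. For p = 2, n = 193, the terms are:
  ⌊193/2^1⌋ = ⌊193/2⌋ = 96
  ⌊193/2^2⌋ = ⌊193/4⌋ = 48
  ⌊193/2^3⌋ = ⌊193/8⌋ = 24
  ⌊193/2^4⌋ = ⌊193/16⌋ = 12
  ⌊193/2^5⌋ = ⌊193/32⌋ = 6
  ⌊193/2^6⌋ = ⌊193/64⌋ = 3
  ⌊193/2^7⌋ = ⌊193/128⌋ = 1
(the next term ⌊193/2^8⌋ = 0, terminating the sum). Summing: v_2(193!) = 96 + 48 + 24 + 12 + 6 + 3 + 1 = 190.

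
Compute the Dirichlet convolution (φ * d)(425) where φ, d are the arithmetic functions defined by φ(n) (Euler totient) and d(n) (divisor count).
(φ * d)(425) = 558

Divisors of 425: [1, 5, 17, 25, 85, 425]. For each d | 425:
  d = 1: φ(1) · d(425/1) = 1 · 6 = 6
  d = 5: φ(5) · d(425/5) = 4 · 4 = 16
  d = 17: φ(17) · d(425/17) = 16 · 3 = 48
  d = 25: φ(25) · d(425/25) = 20 · 2 = 40
  d = 85: φ(85) · d(425/85) = 64 · 2 = 128
  d = 425: φ(425) · d(425/425) = 320 · 1 = 320
Summing: (φ * d)(425) = 6 + 16 + 48 + 40 + 128 + 320 = 558.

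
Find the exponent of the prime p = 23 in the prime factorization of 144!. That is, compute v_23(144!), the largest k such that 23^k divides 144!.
v_23(144!) = 6

Legendre's formula: v_p(n!) = Σ_{k ≥ 1} ⌊n / p^k⌋. For p = 23, n = 144, the terms are:
  ⌊144/23^1⌋ = ⌊144/23⌋ = 6
(the next term ⌊144/23^2⌋ = 0, terminating the sum). Summing: v_23(144!) = 6 = 6.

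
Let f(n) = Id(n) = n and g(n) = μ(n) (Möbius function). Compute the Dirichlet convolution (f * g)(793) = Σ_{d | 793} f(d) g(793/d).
(Id * μ)(793) = 720

Divisors of 793: [1, 13, 61, 793]. For each d | 793:
  d = 1: Id(1) · μ(793/1) = 1 · 1 = 1
  d = 13: Id(13) · μ(793/13) = 13 · -1 = -13
  d = 61: Id(61) · μ(793/61) = 61 · -1 = -61
  d = 793: Id(793) · μ(793/793) = 793 · 1 = 793
Summing: (Id * μ)(793) = 1 + -13 + -61 + 793 = 720.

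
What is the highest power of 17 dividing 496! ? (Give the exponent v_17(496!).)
v_17(496!) = 30

Legendre's formula: v_p(n!) = Σ_{k ≥ 1} ⌊n / p^k⌋. For p = 17, n = 496, the terms are:
  ⌊496/17^1⌋ = ⌊496/17⌋ = 29
  ⌊496/17^2⌋ = ⌊496/289⌋ = 1
(the next term ⌊496/17^3⌋ = 0, terminating the sum). Summing: v_17(496!) = 29 + 1 = 30.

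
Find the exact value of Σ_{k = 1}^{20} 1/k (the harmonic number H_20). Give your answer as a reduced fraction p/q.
H_20 = 55835135/15519504

Direct summation: H_20 = 1 + 1/2 + ... + 1/20. The least common denominator is lcm(1, ..., 20) = 232792560; over this denominator the numerator is 232792560 + 116396280 + 77597520 + 58198140 + 46558512 + 38798760 + 33256080 + 29099070 + 25865840 + 23279256 + 21162960 + 19399380 + 17907120 + 16628040 + 15519504 + 14549535 + 13693680 + 12932920 + 12252240 + 11639628 = 837527025, so H_20 = 837527025/232792560; reducing by gcd(837527025, 232792560) = 15 gives 55835135/15519504 ≈ 3.59774. (The PNT-adjacent estimate ln(20) + γ ≈ 3.57295 matches within O(1/n).)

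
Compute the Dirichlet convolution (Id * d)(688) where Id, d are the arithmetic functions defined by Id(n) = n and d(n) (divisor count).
(Id * d)(688) = 2565

Divisors of 688: [1, 2, 4, 8, 16, 43, 86, 172, 344, 688]. For each d | 688:
  d = 1: Id(1) · d(688/1) = 1 · 10 = 10
  d = 2: Id(2) · d(688/2) = 2 · 8 = 16
  d = 4: Id(4) · d(688/4) = 4 · 6 = 24
  d = 8: Id(8) · d(688/8) = 8 · 4 = 32
  d = 16: Id(16) · d(688/16) = 16 · 2 = 32
  d = 43: Id(43) · d(688/43) = 43 · 5 = 215
  d = 86: Id(86) · d(688/86) = 86 · 4 = 344
  d = 172: Id(172) · d(688/172) = 172 · 3 = 516
  d = 344: Id(344) · d(688/344) = 344 · 2 = 688
  d = 688: Id(688) · d(688/688) = 688 · 1 = 688
Summing: (Id * d)(688) = 10 + 16 + 24 + 32 + 32 + 215 + 344 + 516 + 688 + 688 = 2565.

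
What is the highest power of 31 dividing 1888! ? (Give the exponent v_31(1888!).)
v_31(1888!) = 61

Legendre's formula: v_p(n!) = Σ_{k ≥ 1} ⌊n / p^k⌋. For p = 31, n = 1888, the terms are:
  ⌊1888/31^1⌋ = ⌊1888/31⌋ = 60
  ⌊1888/31^2⌋ = ⌊1888/961⌋ = 1
(the next term ⌊1888/31^3⌋ = 0, terminating the sum). Summing: v_31(1888!) = 60 + 1 = 61.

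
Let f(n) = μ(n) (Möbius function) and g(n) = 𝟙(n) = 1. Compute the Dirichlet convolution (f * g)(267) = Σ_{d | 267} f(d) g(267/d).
(μ * 𝟙)(267) = 0

Divisors of 267: [1, 3, 89, 267]. For each d | 267:
  d = 1: μ(1) · 𝟙(267/1) = 1 · 1 = 1
  d = 3: μ(3) · 𝟙(267/3) = -1 · 1 = -1
  d = 89: μ(89) · 𝟙(267/89) = -1 · 1 = -1
  d = 267: μ(267) · 𝟙(267/267) = 1 · 1 = 1
Summing: (μ * 𝟙)(267) = 1 + -1 + -1 + 1 = 0.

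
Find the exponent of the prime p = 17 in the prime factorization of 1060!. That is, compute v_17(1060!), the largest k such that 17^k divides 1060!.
v_17(1060!) = 65

Legendre's formula: v_p(n!) = Σ_{k ≥ 1} ⌊n / p^k⌋. For p = 17, n = 1060, the terms are:
  ⌊1060/17^1⌋ = ⌊1060/17⌋ = 62
  ⌊1060/17^2⌋ = ⌊1060/289⌋ = 3
(the next term ⌊1060/17^3⌋ = 0, terminating the sum). Summing: v_17(1060!) = 62 + 3 = 65.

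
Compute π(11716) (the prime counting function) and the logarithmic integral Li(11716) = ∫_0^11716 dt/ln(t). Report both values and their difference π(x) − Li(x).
π(11716) = 1405;  Li(11716) ≈ 1430.82;  π(x) − Li(x) ≈ -25.82.

Direct count of primes ≤ 11716 gives π(11716) = 1405. Numerical evaluation of the logarithmic integral gives Li(11716) ≈ 1430.82. The difference π(x) − Li(x) ≈ -25.82 is typically negative for small/moderate x (Li(x) overestimates), though Littlewood's theorem shows this sign changes infinitely often.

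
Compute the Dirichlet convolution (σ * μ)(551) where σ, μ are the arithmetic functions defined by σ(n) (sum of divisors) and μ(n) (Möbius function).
(σ * μ)(551) = 551

Divisors of 551: [1, 19, 29, 551]. For each d | 551:
  d = 1: σ(1) · μ(551/1) = 1 · 1 = 1
  d = 19: σ(19) · μ(551/19) = 20 · -1 = -20
  d = 29: σ(29) · μ(551/29) = 30 · -1 = -30
  d = 551: σ(551) · μ(551/551) = 600 · 1 = 600
Summing: (σ * μ)(551) = 1 + -20 + -30 + 600 = 551.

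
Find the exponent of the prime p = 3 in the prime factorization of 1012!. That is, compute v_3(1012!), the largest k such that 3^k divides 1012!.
v_3(1012!) = 503

Legendre's formula: v_p(n!) = Σ_{k ≥ 1} ⌊n / p^k⌋. For p = 3, n = 1012, the terms are:
  ⌊1012/3^1⌋ = ⌊1012/3⌋ = 337
  ⌊1012/3^2⌋ = ⌊1012/9⌋ = 112
  ⌊1012/3^3⌋ = ⌊1012/27⌋ = 37
  ⌊1012/3^4⌋ = ⌊1012/81⌋ = 12
  ⌊1012/3^5⌋ = ⌊1012/243⌋ = 4
  ⌊1012/3^6⌋ = ⌊1012/729⌋ = 1
(the next term ⌊1012/3^7⌋ = 0, terminating the sum). Summing: v_3(1012!) = 337 + 112 + 37 + 12 + 4 + 1 = 503.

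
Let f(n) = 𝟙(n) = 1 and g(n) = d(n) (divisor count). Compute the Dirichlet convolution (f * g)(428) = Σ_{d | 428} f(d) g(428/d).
(𝟙 * d)(428) = 18

Divisors of 428: [1, 2, 4, 107, 214, 428]. For each d | 428:
  d = 1: 𝟙(1) · d(428/1) = 1 · 6 = 6
  d = 2: 𝟙(2) · d(428/2) = 1 · 4 = 4
  d = 4: 𝟙(4) · d(428/4) = 1 · 2 = 2
  d = 107: 𝟙(107) · d(428/107) = 1 · 3 = 3
  d = 214: 𝟙(214) · d(428/214) = 1 · 2 = 2
  d = 428: 𝟙(428) · d(428/428) = 1 · 1 = 1
Summing: (𝟙 * d)(428) = 6 + 4 + 2 + 3 + 2 + 1 = 18.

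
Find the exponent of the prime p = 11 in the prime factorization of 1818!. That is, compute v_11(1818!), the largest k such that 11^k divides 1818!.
v_11(1818!) = 181

Legendre's formula: v_p(n!) = Σ_{k ≥ 1} ⌊n / p^k⌋. For p = 11, n = 1818, the terms are:
  ⌊1818/11^1⌋ = ⌊1818/11⌋ = 165
  ⌊1818/11^2⌋ = ⌊1818/121⌋ = 15
  ⌊1818/11^3⌋ = ⌊1818/1331⌋ = 1
(the next term ⌊1818/11^4⌋ = 0, terminating the sum). Summing: v_11(1818!) = 165 + 15 + 1 = 181.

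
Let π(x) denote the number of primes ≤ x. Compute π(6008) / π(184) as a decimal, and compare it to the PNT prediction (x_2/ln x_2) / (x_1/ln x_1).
π(6008)/π(184) = 784/42 ≈ 18.6667;  PNT prediction ≈ 19.5704.

π(184) = 42 and π(6008) = 784, so π(6008)/π(184) ≈ 18.6667. The PNT-predicted ratio is (6008/ln(6008)) / (184/ln(184)) ≈ 19.5704. The two agree to within a few percent, as expected.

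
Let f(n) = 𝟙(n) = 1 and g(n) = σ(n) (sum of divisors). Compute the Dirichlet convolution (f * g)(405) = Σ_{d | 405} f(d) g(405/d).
(𝟙 * σ)(405) = 1253

Divisors of 405: [1, 3, 5, 9, 15, 27, 45, 81, 135, 405]. For each d | 405:
  d = 1: 𝟙(1) · σ(405/1) = 1 · 726 = 726
  d = 3: 𝟙(3) · σ(405/3) = 1 · 240 = 240
  d = 5: 𝟙(5) · σ(405/5) = 1 · 121 = 121
  d = 9: 𝟙(9) · σ(405/9) = 1 · 78 = 78
  d = 15: 𝟙(15) · σ(405/15) = 1 · 40 = 40
  d = 27: 𝟙(27) · σ(405/27) = 1 · 24 = 24
  d = 45: 𝟙(45) · σ(405/45) = 1 · 13 = 13
  d = 81: 𝟙(81) · σ(405/81) = 1 · 6 = 6
  d = 135: 𝟙(135) · σ(405/135) = 1 · 4 = 4
  d = 405: 𝟙(405) · σ(405/405) = 1 · 1 = 1
Summing: (𝟙 * σ)(405) = 726 + 240 + 121 + 78 + 40 + 24 + 13 + 6 + 4 + 1 = 1253.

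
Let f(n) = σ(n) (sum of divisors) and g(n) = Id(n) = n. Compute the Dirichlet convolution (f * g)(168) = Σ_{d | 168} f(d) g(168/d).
(σ * Id)(168) = 5145

Divisors of 168: [1, 2, 3, 4, 6, 7, 8, 12, 14, 21, 24, 28, 42, 56, 84, 168]. For each d | 168:
  d = 1: σ(1) · Id(168/1) = 1 · 168 = 168
  d = 2: σ(2) · Id(168/2) = 3 · 84 = 252
  d = 3: σ(3) · Id(168/3) = 4 · 56 = 224
  d = 4: σ(4) · Id(168/4) = 7 · 42 = 294
  d = 6: σ(6) · Id(168/6) = 12 · 28 = 336
  d = 7: σ(7) · Id(168/7) = 8 · 24 = 192
  d = 8: σ(8) · Id(168/8) = 15 · 21 = 315
  d = 12: σ(12) · Id(168/12) = 28 · 14 = 392
  d = 14: σ(14) · Id(168/14) = 24 · 12 = 288
  d = 21: σ(21) · Id(168/21) = 32 · 8 = 256
  d = 24: σ(24) · Id(168/24) = 60 · 7 = 420
  d = 28: σ(28) · Id(168/28) = 56 · 6 = 336
  d = 42: σ(42) · Id(168/42) = 96 · 4 = 384
  d = 56: σ(56) · Id(168/56) = 120 · 3 = 360
  d = 84: σ(84) · Id(168/84) = 224 · 2 = 448
  d = 168: σ(168) · Id(168/168) = 480 · 1 = 480
Summing: (σ * Id)(168) = 168 + 252 + 224 + 294 + 336 + 192 + 315 + 392 + 288 + 256 + 420 + 336 + 384 + 360 + 448 + 480 = 5145.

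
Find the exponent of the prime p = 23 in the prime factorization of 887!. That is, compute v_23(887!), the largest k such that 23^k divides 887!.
v_23(887!) = 39

Legendre's formula: v_p(n!) = Σ_{k ≥ 1} ⌊n / p^k⌋. For p = 23, n = 887, the terms are:
  ⌊887/23^1⌋ = ⌊887/23⌋ = 38
  ⌊887/23^2⌋ = ⌊887/529⌋ = 1
(the next term ⌊887/23^3⌋ = 0, terminating the sum). Summing: v_23(887!) = 38 + 1 = 39.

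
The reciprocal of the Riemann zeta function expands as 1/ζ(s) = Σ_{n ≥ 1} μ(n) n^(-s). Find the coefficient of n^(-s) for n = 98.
μ(98) = 0

Factor n = 98 = 2 · 7^2. μ(n) = 0 if any exponent ≥ 2 (not squarefree); otherwise μ(n) = (−1)^{ω(n)} where ω(n) is the number of distinct prime factors. Applying: μ(98) = 0.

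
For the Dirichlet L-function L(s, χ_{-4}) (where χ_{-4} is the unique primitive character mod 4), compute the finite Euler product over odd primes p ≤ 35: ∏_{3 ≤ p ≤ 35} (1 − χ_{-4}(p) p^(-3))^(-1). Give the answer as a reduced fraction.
∏ = 16829566118167783909225/17369167366519535960064

The odd primes p ≤ 35 are [3, 5, 7, 11, 13, 17, 19, 23, 29, 31]. For each, χ(p) = 1 if p ≡ 1 mod 4, χ(p) = −1 if p ≡ 3 mod 4. Taking (1 − χ(p)/p^3)^(-1) = p^3/(p^3 − χ(p)): (1 − (-1)/3^3)^(-1) · (1 − (1)/5^3)^(-1) · (1 − (-1)/7^3)^(-1) · (1 − (-1)/11^3)^(-1) · (1 − (1)/13^3)^(-1) · (1 − (1)/17^3)^(-1) · (1 − (-1)/19^3)^(-1) · (1 − (-1)/23^3)^(-1) · (1 − (1)/29^3)^(-1) · (1 − (-1)/31^3)^(-1) = 16829566118167783909225/17369167366519535960064.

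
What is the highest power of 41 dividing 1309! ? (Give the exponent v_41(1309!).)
v_41(1309!) = 31

Legendre's formula: v_p(n!) = Σ_{k ≥ 1} ⌊n / p^k⌋. For p = 41, n = 1309, the terms are:
  ⌊1309/41^1⌋ = ⌊1309/41⌋ = 31
(the next term ⌊1309/41^2⌋ = 0, terminating the sum). Summing: v_41(1309!) = 31 = 31.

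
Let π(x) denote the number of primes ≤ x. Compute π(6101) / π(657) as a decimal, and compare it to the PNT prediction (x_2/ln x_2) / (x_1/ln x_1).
π(6101)/π(657) = 796/119 ≈ 6.6891;  PNT prediction ≈ 6.9119.

π(657) = 119 and π(6101) = 796, so π(6101)/π(657) ≈ 6.6891. The PNT-predicted ratio is (6101/ln(6101)) / (657/ln(657)) ≈ 6.9119. The two agree to within a few percent, as expected.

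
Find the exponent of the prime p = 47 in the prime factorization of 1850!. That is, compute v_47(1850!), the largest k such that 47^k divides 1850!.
v_47(1850!) = 39

Legendre's formula: v_p(n!) = Σ_{k ≥ 1} ⌊n / p^k⌋. For p = 47, n = 1850, the terms are:
  ⌊1850/47^1⌋ = ⌊1850/47⌋ = 39
(the next term ⌊1850/47^2⌋ = 0, terminating the sum). Summing: v_47(1850!) = 39 = 39.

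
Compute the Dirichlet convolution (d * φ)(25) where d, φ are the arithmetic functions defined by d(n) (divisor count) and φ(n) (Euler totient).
(d * φ)(25) = 31

Divisors of 25: [1, 5, 25]. For each d | 25:
  d = 1: d(1) · φ(25/1) = 1 · 20 = 20
  d = 5: d(5) · φ(25/5) = 2 · 4 = 8
  d = 25: d(25) · φ(25/25) = 3 · 1 = 3
Summing: (d * φ)(25) = 20 + 8 + 3 = 31.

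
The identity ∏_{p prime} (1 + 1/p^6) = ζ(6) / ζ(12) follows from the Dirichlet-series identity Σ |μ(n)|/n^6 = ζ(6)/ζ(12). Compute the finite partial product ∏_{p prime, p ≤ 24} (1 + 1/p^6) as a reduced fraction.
∏ = 1528148900144746288585670319214284020/1502467574555591484127420211226932553

The primes p ≤ 24 are [2, 3, 5, 7, 11, 13, 17, 19, 23]. For each, (1 + 1/p^6) = (p^6 + 1)/p^6. Multiplying these fractions over p ∈ [2, 3, 5, 7, 11, 13, 17, 19, 23] gives 1528148900144746288585670319214284020/1502467574555591484127420211226932553. (In the limit P → ∞ this tends to ζ(6)/ζ(12).)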